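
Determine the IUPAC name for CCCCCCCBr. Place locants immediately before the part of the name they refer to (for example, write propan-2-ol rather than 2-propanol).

The parent chain contains 7 carbons (heptane).
The numbering direction is chosen so that the substituent locant set {1} is lower than {7} at the first point of difference.
That gives a bromo group at C-1.
Assembling the pieces gives 1-bromoheptane.

1-bromoheptane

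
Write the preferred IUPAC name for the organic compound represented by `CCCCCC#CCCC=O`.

dec-4-ynal

The longest carbon chain that includes the –CHO group and the multiple bond has 10 carbons, so the parent hydride is decane.
An aldehyde (terminal –CHO) is the principal characteristic group, giving the suffix -al.
There is one C≡C triple bond, indicated by the ending -yne.
Choose the numbering such that the aldehyde carbon is C-1 by definition.
That gives the triple bond between C-4 and C-5.
Putting it together: dec-4-ynal.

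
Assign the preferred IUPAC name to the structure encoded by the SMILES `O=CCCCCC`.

The longest carbon chain that includes the –CHO group has 6 carbons, so the parent hydride is hexane.
An aldehyde (terminal –CHO) is the principal characteristic group, giving the suffix -al.
The numbering direction is chosen so that the aldehyde carbon is C-1 by definition.
Putting it together: hexanal.

hexanal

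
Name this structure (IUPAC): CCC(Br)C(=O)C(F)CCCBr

3,8-dibromo-5-fluorooctan-4-one

The longest carbon chain that includes the carbonyl has 8 carbons, so the parent hydride is octane.
The principal characteristic group is a ketone (C=O on an internal carbon), named with the suffix -one.
Choose the numbering such that numbering from this end puts the carbonyl group at C-4 rather than C-5.
This places the carbonyl at C-4; bromo groups at C-3 and C-8; a fluoro group at C-5.
Substituent prefixes are cited in alphabetical order (multiplying prefixes like di-/tri- are ignored for ordering).
Assembling the pieces gives 3,8-dibromo-5-fluorooctan-4-one.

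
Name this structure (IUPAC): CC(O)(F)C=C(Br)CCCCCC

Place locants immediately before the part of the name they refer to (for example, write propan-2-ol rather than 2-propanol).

The longest carbon chain that includes the –OH group and the multiple bond has 10 carbons, so the parent hydride is decane.
The principal characteristic group is an alcohol (–OH), named with the suffix -ol.
The chain contains a C=C double bond, so the unsaturation ending is -ene.
Number the chain so that numbering from this end puts the hydroxyl group at C-2 rather than C-9.
That gives the hydroxyl at C-2; the double bond between C-3 and C-4; a bromo group at C-4; a fluoro group at C-2.
Prefixes are listed alphabetically: bromo, fluoro.
Assembling the pieces gives 4-bromo-2-fluorodec-3-en-2-ol.

4-bromo-2-fluorodec-3-en-2-ol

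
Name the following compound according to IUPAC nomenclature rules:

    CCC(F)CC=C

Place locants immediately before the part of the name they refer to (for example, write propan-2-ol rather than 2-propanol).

Counting along the main chain through the multiple bond gives 6 carbons: the parent is hexane.
A C=C double bond in the chain gives the infix -ene-.
Number the chain so that numbering from this end puts the double bond at C-1 rather than C-5.
With this numbering: the double bond between C-1 and C-2; a fluoro group at C-4.
The name is 4-fluorohex-1-ene.

4-fluorohex-1-ene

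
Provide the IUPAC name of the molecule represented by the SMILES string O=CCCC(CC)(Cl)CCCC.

4-chloro-4-ethyloctanal

The longest carbon chain that includes the –CHO group has 8 carbons, so the parent hydride is octane.
The highest-priority functional group is an aldehyde (terminal –CHO), so the name ends in -al.
Number the chain so that the aldehyde carbon is C-1 by definition.
This places a chloro group at C-4; an ethyl group at C-4.
The substituents are ordered alphabetically, ignoring any di-/tri- multipliers.
The name is 4-chloro-4-ethyloctanal.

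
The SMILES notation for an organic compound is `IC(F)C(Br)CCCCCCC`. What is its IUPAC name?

The longest continuous carbon chain has 9 atoms, so the parent hydride is nonane.
The numbering direction is chosen so that the substituent locant set {1,1,2} is lower than {8,9,9} at the first point of difference.
That gives a bromo group at C-2; a fluoro group at C-1; an iodo group at C-1.
The substituents are ordered alphabetically, ignoring any di-/tri- multipliers.
Assembling the pieces gives 2-bromo-1-fluoro-1-iodononane.

2-bromo-1-fluoro-1-iodononane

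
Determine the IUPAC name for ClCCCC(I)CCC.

The longest continuous carbon chain has 7 atoms, so the parent hydride is heptane.
Number the chain so that the substituent locant set {1,4} is lower than {4,7} at the first point of difference.
That gives a chloro group at C-1; an iodo group at C-4.
The substituents are ordered alphabetically, ignoring any di-/tri- multipliers.
Putting it together: 1-chloro-4-iodoheptane.

1-chloro-4-iodoheptane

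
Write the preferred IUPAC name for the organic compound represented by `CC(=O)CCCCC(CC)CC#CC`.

The longest carbon chain that includes the carbonyl and the multiple bond has 11 carbons, so the parent hydride is undecane.
A ketone (C=O on an internal carbon) is the principal characteristic group, giving the suffix -one.
There is one C≡C triple bond, indicated by the ending -yne.
The numbering direction is chosen so that numbering from this end puts the carbonyl group at C-2 rather than C-10.
With this numbering: the carbonyl at C-2; the triple bond between C-9 and C-10; an ethyl group at C-7.
The name is 7-ethylundec-9-yn-2-one.

7-ethylundec-9-yn-2-one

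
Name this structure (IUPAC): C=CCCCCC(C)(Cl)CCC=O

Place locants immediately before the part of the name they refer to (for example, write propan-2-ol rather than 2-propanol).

4-chloro-4-methyldec-9-enal

The longest carbon chain that includes the –CHO group and the multiple bond has 10 carbons, so the parent hydride is decane.
An aldehyde (terminal –CHO) is the principal characteristic group, giving the suffix -al.
A C=C double bond in the chain gives the infix -ene-.
Number the chain so that the aldehyde carbon is C-1 by definition.
That gives the double bond between C-9 and C-10; a chloro group at C-4; a methyl group at C-4.
The substituents are ordered alphabetically, ignoring any di-/tri- multipliers.
Assembling the pieces gives 4-chloro-4-methyldec-9-enal.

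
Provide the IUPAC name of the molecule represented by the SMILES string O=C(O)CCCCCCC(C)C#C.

Counting along the main chain through the –COOH group and the multiple bond gives 10 carbons: the parent is decane.
The principal characteristic group is a carboxylic acid (terminal –COOH), named with the suffix -oic acid.
The chain contains a C≡C triple bond, so the unsaturation ending is -yne.
Choose the numbering such that the carboxylic acid carbon is C-1 by definition.
With this numbering: the triple bond between C-9 and C-10; a methyl group at C-8.
The name is 8-methyldec-9-ynoic acid.

8-methyldec-9-ynoic acid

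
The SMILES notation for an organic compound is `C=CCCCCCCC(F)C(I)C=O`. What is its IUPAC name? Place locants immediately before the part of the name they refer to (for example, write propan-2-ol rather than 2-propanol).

Counting along the main chain through the –CHO group and the multiple bond gives 11 carbons: the parent is undecane.
The principal characteristic group is an aldehyde (terminal –CHO), named with the suffix -al.
A C=C double bond in the chain gives the infix -ene-.
Number the chain so that the aldehyde carbon is C-1 by definition.
With this numbering: the double bond between C-10 and C-11; a fluoro group at C-3; an iodo group at C-2.
Substituent prefixes are cited in alphabetical order (multiplying prefixes like di-/tri- are ignored for ordering).
The name is 3-fluoro-2-iodoundec-10-enal.

3-fluoro-2-iodoundec-10-enal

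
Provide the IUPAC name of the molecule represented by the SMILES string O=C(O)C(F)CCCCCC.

Counting along the main chain through the –COOH group gives 8 carbons: the parent is octane.
A carboxylic acid (terminal –COOH) is the principal characteristic group, giving the suffix -oic acid.
Number the chain so that the carboxylic acid carbon is C-1 by definition.
With this numbering: a fluoro group at C-2.
The name is 2-fluorooctanoic acid.

2-fluorooctanoic acid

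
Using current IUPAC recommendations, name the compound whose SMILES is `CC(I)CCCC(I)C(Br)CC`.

The parent chain contains 9 carbons (nonane).
Choose the numbering such that the substituent locant set {2,6,7} is lower than {3,4,8} at the first point of difference.
This places a bromo group at C-7; iodo groups at C-2 and C-6.
Prefixes are listed alphabetically: bromo, iodo.
The name is 7-bromo-2,6-diiodononane.

7-bromo-2,6-diiodononane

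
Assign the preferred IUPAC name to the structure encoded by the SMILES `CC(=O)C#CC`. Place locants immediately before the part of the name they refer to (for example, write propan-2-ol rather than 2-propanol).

The longest chain bearing the carbonyl and the multiple bond is 5 carbons long (pentane).
The highest-priority functional group is a ketone (C=O on an internal carbon), so the name ends in -one.
The chain contains a C≡C triple bond, so the unsaturation ending is -yne.
The numbering direction is chosen so that numbering from this end puts the carbonyl group at C-2 rather than C-4.
With this numbering: the carbonyl at C-2; the triple bond between C-3 and C-4.
Putting it together: pent-3-yn-2-one.

pent-3-yn-2-one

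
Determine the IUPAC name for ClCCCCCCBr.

1-bromo-6-chlorohexane

The longest carbon chain is 6 atoms: the parent is hexane.
Number the chain so that the locant sets are identical either way, so the alphabetically earlier bromo substituent takes the lower locant (1 rather than 6).
With this numbering: a bromo group at C-1; a chloro group at C-6.
Substituent prefixes are cited in alphabetical order (multiplying prefixes like di-/tri- are ignored for ordering).
Putting it together: 1-bromo-6-chlorohexane.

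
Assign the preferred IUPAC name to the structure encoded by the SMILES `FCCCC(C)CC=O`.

Counting along the main chain through the –CHO group gives 6 carbons: the parent is hexane.
An aldehyde (terminal –CHO) is the principal characteristic group, giving the suffix -al.
The numbering direction is chosen so that the aldehyde carbon is C-1 by definition.
With this numbering: a fluoro group at C-6; a methyl group at C-3.
The substituents are ordered alphabetically, ignoring any di-/tri- multipliers.
Assembling the pieces gives 6-fluoro-3-methylhexanal.

6-fluoro-3-methylhexanal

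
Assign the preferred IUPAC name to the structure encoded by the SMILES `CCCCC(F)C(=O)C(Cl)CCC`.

Counting along the main chain through the carbonyl gives 10 carbons: the parent is decane.
The principal characteristic group is a ketone (C=O on an internal carbon), named with the suffix -one.
Choose the numbering such that numbering from this end puts the carbonyl group at C-5 rather than C-6.
With this numbering: the carbonyl at C-5; a chloro group at C-4; a fluoro group at C-6.
Prefixes are listed alphabetically: chloro, fluoro.
The name is 4-chloro-6-fluorodecan-5-one.

4-chloro-6-fluorodecan-5-one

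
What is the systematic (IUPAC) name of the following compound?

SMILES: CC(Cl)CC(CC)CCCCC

2-chloro-4-ethylnonane

The longest continuous carbon chain has 9 atoms, so the parent hydride is nonane.
Number the chain so that the substituent locant set {2,4} is lower than {6,8} at the first point of difference.
This places a chloro group at C-2; an ethyl group at C-4.
Substituent prefixes are cited in alphabetical order (multiplying prefixes like di-/tri- are ignored for ordering).
Assembling the pieces gives 2-chloro-4-ethylnonane.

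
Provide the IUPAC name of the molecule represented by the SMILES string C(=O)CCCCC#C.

The longest carbon chain that includes the –CHO group and the multiple bond has 7 carbons, so the parent hydride is heptane.
An aldehyde (terminal –CHO) is the principal characteristic group, giving the suffix -al.
There is one C≡C triple bond, indicated by the ending -yne.
Choose the numbering such that the aldehyde carbon is C-1 by definition.
That gives the triple bond between C-6 and C-7.
Assembling the pieces gives hept-6-ynal.

hept-6-ynal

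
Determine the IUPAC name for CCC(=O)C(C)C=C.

The longest carbon chain that includes the carbonyl and the multiple bond has 6 carbons, so the parent hydride is hexane.
A ketone (C=O on an internal carbon) is the principal characteristic group, giving the suffix -one.
A C=C double bond in the chain gives the infix -ene-.
Number the chain so that numbering from this end puts the carbonyl group at C-3 rather than C-4.
This places the carbonyl at C-3; the double bond between C-5 and C-6; a methyl group at C-4.
Putting it together: 4-methylhex-5-en-3-one.

4-methylhex-5-en-3-one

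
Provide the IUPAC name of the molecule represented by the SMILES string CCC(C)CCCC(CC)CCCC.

The parent chain contains 11 carbons (undecane).
Number the chain so that the substituent locant set {3,7} is lower than {5,9} at the first point of difference.
This places an ethyl group at C-7; a methyl group at C-3.
Substituent prefixes are cited in alphabetical order (multiplying prefixes like di-/tri- are ignored for ordering).
Putting it together: 7-ethyl-3-methylundecane.

7-ethyl-3-methylundecane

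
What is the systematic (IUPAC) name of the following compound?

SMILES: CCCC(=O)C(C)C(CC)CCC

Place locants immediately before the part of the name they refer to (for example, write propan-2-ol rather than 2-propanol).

6-ethyl-5-methylnonan-4-one

Counting along the main chain through the carbonyl gives 9 carbons: the parent is nonane.
A ketone (C=O on an internal carbon) is the principal characteristic group, giving the suffix -one.
Number the chain so that numbering from this end puts the carbonyl group at C-4 rather than C-6.
That gives the carbonyl at C-4; an ethyl group at C-6; a methyl group at C-5.
Substituent prefixes are cited in alphabetical order (multiplying prefixes like di-/tri- are ignored for ordering).
Putting it together: 6-ethyl-5-methylnonan-4-one.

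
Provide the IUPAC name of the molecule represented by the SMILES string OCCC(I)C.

3-iodobutan-1-ol

Counting along the main chain through the –OH group gives 4 carbons: the parent is butane.
The principal characteristic group is an alcohol (–OH), named with the suffix -ol.
Choose the numbering such that numbering from this end puts the hydroxyl group at C-1 rather than C-4.
With this numbering: the hydroxyl at C-1; an iodo group at C-3.
Putting it together: 3-iodobutan-1-ol.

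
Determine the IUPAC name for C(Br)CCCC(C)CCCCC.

The parent chain contains 10 carbons (decane).
Number the chain so that the substituent locant set {1,5} is lower than {6,10} at the first point of difference.
With this numbering: a bromo group at C-1; a methyl group at C-5.
Prefixes are listed alphabetically: bromo, methyl.
The name is 1-bromo-5-methyldecane.

1-bromo-5-methyldecane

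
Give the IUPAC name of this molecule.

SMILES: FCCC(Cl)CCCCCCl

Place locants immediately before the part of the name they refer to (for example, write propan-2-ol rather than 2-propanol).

3,8-dichloro-1-fluorooctane

The longest continuous carbon chain has 8 atoms, so the parent hydride is octane.
The numbering direction is chosen so that the substituent locant set {1,3,8} is lower than {1,6,8} at the first point of difference.
With this numbering: chloro groups at C-3 and C-8; a fluoro group at C-1.
The substituents are ordered alphabetically, ignoring any di-/tri- multipliers.
Assembling the pieces gives 3,8-dichloro-1-fluorooctane.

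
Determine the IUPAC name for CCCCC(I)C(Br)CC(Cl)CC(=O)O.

The longest carbon chain that includes the –COOH group has 10 carbons, so the parent hydride is decane.
A carboxylic acid (terminal –COOH) is the principal characteristic group, giving the suffix -oic acid.
The numbering direction is chosen so that the carboxylic acid carbon is C-1 by definition.
This places a bromo group at C-5; a chloro group at C-3; an iodo group at C-6.
The substituents are ordered alphabetically, ignoring any di-/tri- multipliers.
The name is 5-bromo-3-chloro-6-iododecanoic acid.

5-bromo-3-chloro-6-iododecanoic acid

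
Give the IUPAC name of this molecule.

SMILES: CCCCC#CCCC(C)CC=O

3-methylundec-6-ynal

The longest carbon chain that includes the –CHO group and the multiple bond has 11 carbons, so the parent hydride is undecane.
The highest-priority functional group is an aldehyde (terminal –CHO), so the name ends in -al.
A C≡C triple bond in the chain gives the infix -yne-.
The numbering direction is chosen so that the aldehyde carbon is C-1 by definition.
That gives the triple bond between C-6 and C-7; a methyl group at C-3.
Putting it together: 3-methylundec-6-ynal.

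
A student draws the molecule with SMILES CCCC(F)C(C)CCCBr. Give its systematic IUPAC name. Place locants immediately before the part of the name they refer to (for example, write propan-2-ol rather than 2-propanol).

1-bromo-5-fluoro-4-methyloctane

The parent chain contains 8 carbons (octane).
The numbering direction is chosen so that the substituent locant set {1,4,5} is lower than {4,5,8} at the first point of difference.
This places a bromo group at C-1; a fluoro group at C-5; a methyl group at C-4.
Substituent prefixes are cited in alphabetical order (multiplying prefixes like di-/tri- are ignored for ordering).
Putting it together: 1-bromo-5-fluoro-4-methyloctane.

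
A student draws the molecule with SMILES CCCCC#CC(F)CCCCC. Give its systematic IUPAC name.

The longest chain bearing the multiple bond is 12 carbons long (dodecane).
The chain contains a C≡C triple bond, so the unsaturation ending is -yne.
Number the chain so that numbering from this end puts the triple bond at C-5 rather than C-7.
That gives the triple bond between C-5 and C-6; a fluoro group at C-7.
Assembling the pieces gives 7-fluorododec-5-yne.

7-fluorododec-5-yne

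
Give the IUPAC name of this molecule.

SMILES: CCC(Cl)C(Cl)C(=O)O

The longest chain bearing the –COOH group is 5 carbons long (pentane).
The principal characteristic group is a carboxylic acid (terminal –COOH), named with the suffix -oic acid.
Choose the numbering such that the carboxylic acid carbon is C-1 by definition.
With this numbering: chloro groups at C-2 and C-3.
The name is 2,3-dichloropentanoic acid.

2,3-dichloropentanoic acid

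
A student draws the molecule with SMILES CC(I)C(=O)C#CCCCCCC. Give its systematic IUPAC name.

2-iodoundec-4-yn-3-one

The longest carbon chain that includes the carbonyl and the multiple bond has 11 carbons, so the parent hydride is undecane.
The highest-priority functional group is a ketone (C=O on an internal carbon), so the name ends in -one.
There is one C≡C triple bond, indicated by the ending -yne.
Number the chain so that numbering from this end puts the carbonyl group at C-3 rather than C-9.
That gives the carbonyl at C-3; the triple bond between C-4 and C-5; an iodo group at C-2.
Putting it together: 2-iodoundec-4-yn-3-one.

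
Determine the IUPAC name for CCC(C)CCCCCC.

The longest continuous carbon chain has 9 atoms, so the parent hydride is nonane.
Number the chain so that the substituent locant set {3} is lower than {7} at the first point of difference.
With this numbering: a methyl group at C-3.
Assembling the pieces gives 3-methylnonane.

3-methylnonane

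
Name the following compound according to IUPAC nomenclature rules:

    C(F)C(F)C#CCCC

The longest carbon chain that includes the multiple bond has 7 carbons, so the parent hydride is heptane.
A C≡C triple bond in the chain gives the infix -yne-.
Number the chain so that numbering from this end puts the triple bond at C-3 rather than C-4.
This places the triple bond between C-3 and C-4; fluoro groups at C-1 and C-2.
Putting it together: 1,2-difluorohept-3-yne.

1,2-difluorohept-3-yne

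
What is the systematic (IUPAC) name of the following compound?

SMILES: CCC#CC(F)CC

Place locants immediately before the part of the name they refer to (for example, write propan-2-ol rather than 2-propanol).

The longest carbon chain that includes the multiple bond has 7 carbons, so the parent hydride is heptane.
The chain contains a C≡C triple bond, so the unsaturation ending is -yne.
Number the chain so that numbering from this end puts the triple bond at C-3 rather than C-4.
That gives the triple bond between C-3 and C-4; a fluoro group at C-5.
Assembling the pieces gives 5-fluorohept-3-yne.

5-fluorohept-3-yne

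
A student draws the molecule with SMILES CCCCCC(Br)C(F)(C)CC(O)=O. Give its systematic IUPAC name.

4-bromo-3-fluoro-3-methylnonanoic acid

The longest carbon chain that includes the –COOH group has 9 carbons, so the parent hydride is nonane.
The principal characteristic group is a carboxylic acid (terminal –COOH), named with the suffix -oic acid.
Number the chain so that the carboxylic acid carbon is C-1 by definition.
That gives a bromo group at C-4; a fluoro group at C-3; a methyl group at C-3.
Prefixes are listed alphabetically: bromo, fluoro, methyl.
Assembling the pieces gives 4-bromo-3-fluoro-3-methylnonanoic acid.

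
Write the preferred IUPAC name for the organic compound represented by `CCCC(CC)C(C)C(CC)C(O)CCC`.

5,7-diethyl-6-methyldecan-4-ol

The longest chain bearing the –OH group is 10 carbons long (decane).
The principal characteristic group is an alcohol (–OH), named with the suffix -ol.
Choose the numbering such that numbering from this end puts the hydroxyl group at C-4 rather than C-7.
With this numbering: the hydroxyl at C-4; ethyl groups at C-5 and C-7; a methyl group at C-6.
Prefixes are listed alphabetically: ethyl, methyl.
Putting it together: 5,7-diethyl-6-methyldecan-4-ol.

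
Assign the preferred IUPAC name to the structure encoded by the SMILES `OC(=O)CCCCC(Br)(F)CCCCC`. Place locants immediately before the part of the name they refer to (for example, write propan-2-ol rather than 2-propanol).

The longest chain bearing the –COOH group is 11 carbons long (undecane).
A carboxylic acid (terminal –COOH) is the principal characteristic group, giving the suffix -oic acid.
Number the chain so that the carboxylic acid carbon is C-1 by definition.
This places a bromo group at C-6; a fluoro group at C-6.
The substituents are ordered alphabetically, ignoring any di-/tri- multipliers.
The name is 6-bromo-6-fluoroundecanoic acid.

6-bromo-6-fluoroundecanoic acid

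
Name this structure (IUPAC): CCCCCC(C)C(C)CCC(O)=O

Counting along the main chain through the –COOH group gives 10 carbons: the parent is decane.
The highest-priority functional group is a carboxylic acid (terminal –COOH), so the name ends in -oic acid.
Number the chain so that the carboxylic acid carbon is C-1 by definition.
With this numbering: methyl groups at C-4 and C-5.
Assembling the pieces gives 4,5-dimethyldecanoic acid.

4,5-dimethyldecanoic acid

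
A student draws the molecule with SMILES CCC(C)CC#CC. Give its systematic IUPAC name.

5-methylhept-2-yne

Counting along the main chain through the multiple bond gives 7 carbons: the parent is heptane.
There is one C≡C triple bond, indicated by the ending -yne.
The numbering direction is chosen so that numbering from this end puts the triple bond at C-2 rather than C-5.
With this numbering: the triple bond between C-2 and C-3; a methyl group at C-5.
Putting it together: 5-methylhept-2-yne.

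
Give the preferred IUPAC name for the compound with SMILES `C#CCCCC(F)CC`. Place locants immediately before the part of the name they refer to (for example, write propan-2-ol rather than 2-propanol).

Counting along the main chain through the multiple bond gives 8 carbons: the parent is octane.
A C≡C triple bond in the chain gives the infix -yne-.
Number the chain so that numbering from this end puts the triple bond at C-1 rather than C-7.
That gives the triple bond between C-1 and C-2; a fluoro group at C-6.
The name is 6-fluorooct-1-yne.

6-fluorooct-1-yne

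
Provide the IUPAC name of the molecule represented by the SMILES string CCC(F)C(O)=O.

2-fluorobutanoic acid

The longest chain bearing the –COOH group is 4 carbons long (butane).
The highest-priority functional group is a carboxylic acid (terminal –COOH), so the name ends in -oic acid.
Number the chain so that the carboxylic acid carbon is C-1 by definition.
With this numbering: a fluoro group at C-2.
Putting it together: 2-fluorobutanoic acid.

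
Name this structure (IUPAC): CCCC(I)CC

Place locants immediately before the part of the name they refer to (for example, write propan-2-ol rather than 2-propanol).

3-iodohexane

The longest continuous carbon chain has 6 atoms, so the parent hydride is hexane.
The numbering direction is chosen so that the substituent locant set {3} is lower than {4} at the first point of difference.
That gives an iodo group at C-3.
Assembling the pieces gives 3-iodohexane.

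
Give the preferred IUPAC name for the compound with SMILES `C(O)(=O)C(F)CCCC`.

2-fluorohexanoic acid

The longest chain bearing the –COOH group is 6 carbons long (hexane).
The principal characteristic group is a carboxylic acid (terminal –COOH), named with the suffix -oic acid.
The numbering direction is chosen so that the carboxylic acid carbon is C-1 by definition.
With this numbering: a fluoro group at C-2.
Putting it together: 2-fluorohexanoic acid.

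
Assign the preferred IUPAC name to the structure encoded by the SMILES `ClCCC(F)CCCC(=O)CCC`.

10-chloro-8-fluorodecan-4-one

Counting along the main chain through the carbonyl gives 10 carbons: the parent is decane.
A ketone (C=O on an internal carbon) is the principal characteristic group, giving the suffix -one.
Number the chain so that numbering from this end puts the carbonyl group at C-4 rather than C-7.
That gives the carbonyl at C-4; a chloro group at C-10; a fluoro group at C-8.
Prefixes are listed alphabetically: chloro, fluoro.
Putting it together: 10-chloro-8-fluorodecan-4-one.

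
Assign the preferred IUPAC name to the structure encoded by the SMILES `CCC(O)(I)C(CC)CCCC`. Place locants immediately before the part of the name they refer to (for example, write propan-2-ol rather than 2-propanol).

4-ethyl-3-iodooctan-3-ol

The longest carbon chain that includes the –OH group has 8 carbons, so the parent hydride is octane.
An alcohol (–OH) is the principal characteristic group, giving the suffix -ol.
Number the chain so that numbering from this end puts the hydroxyl group at C-3 rather than C-6.
This places the hydroxyl at C-3; an ethyl group at C-4; an iodo group at C-3.
Prefixes are listed alphabetically: ethyl, iodo.
Putting it together: 4-ethyl-3-iodooctan-3-ol.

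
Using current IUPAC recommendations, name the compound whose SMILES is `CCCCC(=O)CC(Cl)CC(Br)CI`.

The longest chain bearing the carbonyl is 10 carbons long (decane).
The highest-priority functional group is a ketone (C=O on an internal carbon), so the name ends in -one.
The numbering direction is chosen so that numbering from this end puts the carbonyl group at C-5 rather than C-6.
With this numbering: the carbonyl at C-5; a bromo group at C-9; a chloro group at C-7; an iodo group at C-10.
The substituents are ordered alphabetically, ignoring any di-/tri- multipliers.
Putting it together: 9-bromo-7-chloro-10-iododecan-5-one.

9-bromo-7-chloro-10-iododecan-5-one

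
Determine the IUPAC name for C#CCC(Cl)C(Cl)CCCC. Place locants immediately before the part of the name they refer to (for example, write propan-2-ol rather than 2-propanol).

4,5-dichloronon-1-yne

The longest carbon chain that includes the multiple bond has 9 carbons, so the parent hydride is nonane.
A C≡C triple bond in the chain gives the infix -yne-.
Number the chain so that numbering from this end puts the triple bond at C-1 rather than C-8.
That gives the triple bond between C-1 and C-2; chloro groups at C-4 and C-5.
The name is 4,5-dichloronon-1-yne.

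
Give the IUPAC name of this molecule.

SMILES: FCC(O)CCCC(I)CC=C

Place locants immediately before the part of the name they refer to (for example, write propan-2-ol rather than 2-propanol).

Counting along the main chain through the –OH group and the multiple bond gives 9 carbons: the parent is nonane.
The highest-priority functional group is an alcohol (–OH), so the name ends in -ol.
A C=C double bond in the chain gives the infix -ene-.
The numbering direction is chosen so that numbering from this end puts the hydroxyl group at C-2 rather than C-8.
That gives the hydroxyl at C-2; the double bond between C-8 and C-9; a fluoro group at C-1; an iodo group at C-6.
Substituent prefixes are cited in alphabetical order (multiplying prefixes like di-/tri- are ignored for ordering).
The name is 1-fluoro-6-iodonon-8-en-2-ol.

1-fluoro-6-iodonon-8-en-2-ol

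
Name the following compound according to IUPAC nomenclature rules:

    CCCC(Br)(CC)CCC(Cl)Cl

4-bromo-1,1-dichloro-4-ethylheptane

The longest carbon chain is 7 atoms: the parent is heptane.
Number the chain so that the substituent locant set {1,1,4,4} is lower than {4,4,7,7} at the first point of difference.
That gives a bromo group at C-4; two chloro groups at C-1; an ethyl group at C-4.
The substituents are ordered alphabetically, ignoring any di-/tri- multipliers.
Putting it together: 4-bromo-1,1-dichloro-4-ethylheptane.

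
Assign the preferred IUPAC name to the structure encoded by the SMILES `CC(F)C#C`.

Counting along the main chain through the multiple bond gives 4 carbons: the parent is butane.
There is one C≡C triple bond, indicated by the ending -yne.
Choose the numbering such that numbering from this end puts the triple bond at C-1 rather than C-3.
This places the triple bond between C-1 and C-2; a fluoro group at C-3.
Putting it together: 3-fluorobut-1-yne.

3-fluorobut-1-yne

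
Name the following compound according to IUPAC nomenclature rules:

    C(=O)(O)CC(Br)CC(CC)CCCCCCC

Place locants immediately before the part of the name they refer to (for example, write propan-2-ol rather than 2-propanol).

Counting along the main chain through the –COOH group gives 12 carbons: the parent is dodecane.
A carboxylic acid (terminal –COOH) is the principal characteristic group, giving the suffix -oic acid.
Choose the numbering such that the carboxylic acid carbon is C-1 by definition.
That gives a bromo group at C-3; an ethyl group at C-5.
Substituent prefixes are cited in alphabetical order (multiplying prefixes like di-/tri- are ignored for ordering).
Assembling the pieces gives 3-bromo-5-ethyldodecanoic acid.

3-bromo-5-ethyldodecanoic acid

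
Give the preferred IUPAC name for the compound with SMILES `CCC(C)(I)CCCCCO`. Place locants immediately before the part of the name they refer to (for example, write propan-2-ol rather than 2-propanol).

6-iodo-6-methyloctan-1-ol

The longest carbon chain that includes the –OH group has 8 carbons, so the parent hydride is octane.
The principal characteristic group is an alcohol (–OH), named with the suffix -ol.
The numbering direction is chosen so that numbering from this end puts the hydroxyl group at C-1 rather than C-8.
This places the hydroxyl at C-1; an iodo group at C-6; a methyl group at C-6.
Substituent prefixes are cited in alphabetical order (multiplying prefixes like di-/tri- are ignored for ordering).
Putting it together: 6-iodo-6-methyloctan-1-ol.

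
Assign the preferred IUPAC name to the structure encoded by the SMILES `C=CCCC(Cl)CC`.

5-chlorohept-1-ene

Counting along the main chain through the multiple bond gives 7 carbons: the parent is heptane.
A C=C double bond in the chain gives the infix -ene-.
The numbering direction is chosen so that numbering from this end puts the double bond at C-1 rather than C-6.
With this numbering: the double bond between C-1 and C-2; a chloro group at C-5.
Assembling the pieces gives 5-chlorohept-1-ene.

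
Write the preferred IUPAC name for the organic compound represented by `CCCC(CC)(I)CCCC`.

The parent chain contains 8 carbons (octane).
The numbering direction is chosen so that the substituent locant set {4,4} is lower than {5,5} at the first point of difference.
With this numbering: an ethyl group at C-4; an iodo group at C-4.
Substituent prefixes are cited in alphabetical order (multiplying prefixes like di-/tri- are ignored for ordering).
Assembling the pieces gives 4-ethyl-4-iodooctane.

4-ethyl-4-iodooctane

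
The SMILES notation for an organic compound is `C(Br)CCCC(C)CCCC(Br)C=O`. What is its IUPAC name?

2,10-dibromo-6-methyldecanal

The longest carbon chain that includes the –CHO group has 10 carbons, so the parent hydride is decane.
The principal characteristic group is an aldehyde (terminal –CHO), named with the suffix -al.
The numbering direction is chosen so that the aldehyde carbon is C-1 by definition.
This places bromo groups at C-2 and C-10; a methyl group at C-6.
Substituent prefixes are cited in alphabetical order (multiplying prefixes like di-/tri- are ignored for ordering).
Assembling the pieces gives 2,10-dibromo-6-methyldecanal.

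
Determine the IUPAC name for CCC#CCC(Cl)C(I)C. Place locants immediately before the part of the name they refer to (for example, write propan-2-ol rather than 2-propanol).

6-chloro-7-iodooct-3-yne

The longest carbon chain that includes the multiple bond has 8 carbons, so the parent hydride is octane.
The chain contains a C≡C triple bond, so the unsaturation ending is -yne.
Choose the numbering such that numbering from this end puts the triple bond at C-3 rather than C-5.
This places the triple bond between C-3 and C-4; a chloro group at C-6; an iodo group at C-7.
Prefixes are listed alphabetically: chloro, iodo.
Putting it together: 6-chloro-7-iodooct-3-yne.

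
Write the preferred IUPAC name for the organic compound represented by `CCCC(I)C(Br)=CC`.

3-bromo-4-iodohept-2-ene

The longest carbon chain that includes the multiple bond has 7 carbons, so the parent hydride is heptane.
The chain contains a C=C double bond, so the unsaturation ending is -ene.
The numbering direction is chosen so that numbering from this end puts the double bond at C-2 rather than C-5.
This places the double bond between C-2 and C-3; a bromo group at C-3; an iodo group at C-4.
The substituents are ordered alphabetically, ignoring any di-/tri- multipliers.
Assembling the pieces gives 3-bromo-4-iodohept-2-ene.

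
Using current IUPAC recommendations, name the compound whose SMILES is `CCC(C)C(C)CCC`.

3,4-dimethylheptane

The parent chain contains 7 carbons (heptane).
Choose the numbering such that the substituent locant set {3,4} is lower than {4,5} at the first point of difference.
With this numbering: methyl groups at C-3 and C-4.
Assembling the pieces gives 3,4-dimethylheptane.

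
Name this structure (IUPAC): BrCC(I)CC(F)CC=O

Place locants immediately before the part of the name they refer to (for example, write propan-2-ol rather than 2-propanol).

The longest chain bearing the –CHO group is 6 carbons long (hexane).
An aldehyde (terminal –CHO) is the principal characteristic group, giving the suffix -al.
Number the chain so that the aldehyde carbon is C-1 by definition.
That gives a bromo group at C-6; a fluoro group at C-3; an iodo group at C-5.
Substituent prefixes are cited in alphabetical order (multiplying prefixes like di-/tri- are ignored for ordering).
The name is 6-bromo-3-fluoro-5-iodohexanal.

6-bromo-3-fluoro-5-iodohexanal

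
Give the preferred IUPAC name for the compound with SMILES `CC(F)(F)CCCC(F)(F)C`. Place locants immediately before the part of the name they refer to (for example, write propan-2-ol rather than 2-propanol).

The longest continuous carbon chain has 7 atoms, so the parent hydride is heptane.
Both numbering directions give the same locant set; either may be used.
This places fluoro groups at C-2 (×2) and C-6 (×2).
Assembling the pieces gives 2,2,6,6-tetrafluoroheptane.

2,2,6,6-tetrafluoroheptane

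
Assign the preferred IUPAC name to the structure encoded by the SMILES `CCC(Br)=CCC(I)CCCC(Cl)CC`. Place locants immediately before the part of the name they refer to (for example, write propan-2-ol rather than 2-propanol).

The longest chain bearing the multiple bond is 12 carbons long (dodecane).
The chain contains a C=C double bond, so the unsaturation ending is -ene.
Number the chain so that numbering from this end puts the double bond at C-3 rather than C-9.
This places the double bond between C-3 and C-4; a bromo group at C-3; a chloro group at C-10; an iodo group at C-6.
The substituents are ordered alphabetically, ignoring any di-/tri- multipliers.
Putting it together: 3-bromo-10-chloro-6-iodododec-3-ene.

3-bromo-10-chloro-6-iodododec-3-ene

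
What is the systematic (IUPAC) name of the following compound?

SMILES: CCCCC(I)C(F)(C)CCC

The longest continuous carbon chain has 9 atoms, so the parent hydride is nonane.
Number the chain so that the substituent locant set {4,4,5} is lower than {5,6,6} at the first point of difference.
That gives a fluoro group at C-4; an iodo group at C-5; a methyl group at C-4.
The substituents are ordered alphabetically, ignoring any di-/tri- multipliers.
Assembling the pieces gives 4-fluoro-5-iodo-4-methylnonane.

4-fluoro-5-iodo-4-methylnonane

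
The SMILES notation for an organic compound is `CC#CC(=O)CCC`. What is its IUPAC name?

The longest carbon chain that includes the carbonyl and the multiple bond has 7 carbons, so the parent hydride is heptane.
The highest-priority functional group is a ketone (C=O on an internal carbon), so the name ends in -one.
A C≡C triple bond in the chain gives the infix -yne-.
Choose the numbering such that numbering from this end puts the triple bond at C-2 rather than C-5.
That gives the carbonyl at C-4; the triple bond between C-2 and C-3.
The name is hept-2-yn-4-one.

hept-2-yn-4-one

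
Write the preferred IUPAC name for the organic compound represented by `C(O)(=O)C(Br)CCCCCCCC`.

2-bromodecanoic acid

The longest chain bearing the –COOH group is 10 carbons long (decane).
A carboxylic acid (terminal –COOH) is the principal characteristic group, giving the suffix -oic acid.
The numbering direction is chosen so that the carboxylic acid carbon is C-1 by definition.
With this numbering: a bromo group at C-2.
Putting it together: 2-bromodecanoic acid.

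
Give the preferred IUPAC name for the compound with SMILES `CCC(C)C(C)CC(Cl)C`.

2-chloro-4,5-dimethylheptane

The longest continuous carbon chain has 7 atoms, so the parent hydride is heptane.
The numbering direction is chosen so that the substituent locant set {2,4,5} is lower than {3,4,6} at the first point of difference.
This places a chloro group at C-2; methyl groups at C-4 and C-5.
Prefixes are listed alphabetically: chloro, methyl.
The name is 2-chloro-4,5-dimethylheptane.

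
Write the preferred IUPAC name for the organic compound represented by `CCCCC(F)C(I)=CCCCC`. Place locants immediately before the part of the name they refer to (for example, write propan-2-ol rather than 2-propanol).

7-fluoro-6-iodoundec-5-ene

The longest chain bearing the multiple bond is 11 carbons long (undecane).
A C=C double bond in the chain gives the infix -ene-.
Number the chain so that numbering from this end puts the double bond at C-5 rather than C-6.
With this numbering: the double bond between C-5 and C-6; a fluoro group at C-7; an iodo group at C-6.
Prefixes are listed alphabetically: fluoro, iodo.
The name is 7-fluoro-6-iodoundec-5-ene.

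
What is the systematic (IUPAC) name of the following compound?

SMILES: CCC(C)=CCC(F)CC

6-fluoro-3-methyloct-3-ene

The longest chain bearing the multiple bond is 8 carbons long (octane).
The chain contains a C=C double bond, so the unsaturation ending is -ene.
The numbering direction is chosen so that numbering from this end puts the double bond at C-3 rather than C-5.
With this numbering: the double bond between C-3 and C-4; a fluoro group at C-6; a methyl group at C-3.
Substituent prefixes are cited in alphabetical order (multiplying prefixes like di-/tri- are ignored for ordering).
Putting it together: 6-fluoro-3-methyloct-3-ene.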